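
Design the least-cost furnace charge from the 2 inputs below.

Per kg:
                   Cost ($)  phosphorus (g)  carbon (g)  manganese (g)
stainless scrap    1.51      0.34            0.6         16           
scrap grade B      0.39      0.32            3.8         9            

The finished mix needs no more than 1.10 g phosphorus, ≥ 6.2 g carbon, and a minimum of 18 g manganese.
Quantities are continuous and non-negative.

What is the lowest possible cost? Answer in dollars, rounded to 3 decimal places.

Let x1 = kg of stainless scrap, x2 = kg of scrap grade B.
min 1.51x1 + 0.39x2 s.t.:
  0.34x1 + 0.32x2 ≤ 1.1   (phosphorus)
  0.6x1 + 3.8x2 ≥ 6.2   (carbon)
  16x1 + 9x2 ≥ 18   (manganese)
  x1, x2 ≥ 0.
The optimal basis is {scrap grade B}; stainless scrap drops out. Binding constraint: manganese.
So scrap grade B = 2 kg.
Total cost: 0.39·2 = 0.78000.

$0.780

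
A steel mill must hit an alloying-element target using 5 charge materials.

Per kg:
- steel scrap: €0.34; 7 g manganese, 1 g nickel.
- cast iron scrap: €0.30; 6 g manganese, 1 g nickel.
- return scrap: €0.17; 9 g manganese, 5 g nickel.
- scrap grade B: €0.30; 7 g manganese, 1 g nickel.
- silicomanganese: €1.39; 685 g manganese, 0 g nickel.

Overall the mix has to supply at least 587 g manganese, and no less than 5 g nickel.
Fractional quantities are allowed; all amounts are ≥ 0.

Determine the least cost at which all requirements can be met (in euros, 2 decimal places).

Set it up as a linear program. Let x1 = kg of steel scrap, x2 = kg of cast iron scrap, x3 = kg of return scrap, x4 = kg of scrap grade B, x5 = kg of silicomanganese.
min 0.34x1 + 0.3x2 + 0.17x3 + 0.3x4 + 1.39x5 s.t.:
  7x1 + 6x2 + 9x3 + 7x4 + 685x5 ≥ 587   (manganese)
  1x1 + 1x2 + 5x3 + 1x4 ≥ 5   (nickel)
  x1, x2, x3, x4, x5 ≥ 0.
At the optimum only return scrap, silicomanganese are positive (steel scrap, cast iron scrap, scrap grade B = 0). There the manganese and nickel constraints are tight.
Optimal quantities: return scrap = 1 kg, silicomanganese = 0.8438 kg.
Hence cost = 0.17·1 + 1.39·0.8438 = €1.3429.

€1.34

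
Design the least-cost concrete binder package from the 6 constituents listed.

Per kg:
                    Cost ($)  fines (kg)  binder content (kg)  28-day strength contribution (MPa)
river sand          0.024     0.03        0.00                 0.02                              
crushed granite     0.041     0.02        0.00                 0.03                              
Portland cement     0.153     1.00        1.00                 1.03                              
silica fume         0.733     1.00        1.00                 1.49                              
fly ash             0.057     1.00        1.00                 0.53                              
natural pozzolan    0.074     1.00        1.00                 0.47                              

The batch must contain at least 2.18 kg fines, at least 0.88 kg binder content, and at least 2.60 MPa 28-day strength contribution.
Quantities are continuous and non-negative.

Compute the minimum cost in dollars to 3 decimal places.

$0.280

Treat it as an LP. Let x1 = kg of river sand, x2 = kg of crushed granite, x3 = kg of Portland cement, x4 = kg of silica fume, x5 = kg of fly ash, x6 = kg of natural pozzolan.
min 0.024x1 + 0.041x2 + 0.153x3 + 0.733x4 + 0.057x5 + 0.074x6 s.t.:
  0.03x1 + 0.02x2 + 1x3 + 1x4 + 1x5 + 1x6 ≥ 2.18   (fines)
  1x3 + 1x4 + 1x5 + 1x6 ≥ 0.88   (binder content)
  0.02x1 + 0.03x2 + 1.03x3 + 1.49x4 + 0.53x5 + 0.47x6 ≥ 2.6   (28-day strength contribution)
  x1, x2, x3, x4, x5, x6 ≥ 0.
The optimal basis is {fly ash}; river sand, crushed granite, Portland cement, silica fume, natural pozzolan drop out. Binding constraint: 28-day strength contribution.
That vertex is x5 = 4.906.
Hence cost = 0.057·4.906 = $0.27964.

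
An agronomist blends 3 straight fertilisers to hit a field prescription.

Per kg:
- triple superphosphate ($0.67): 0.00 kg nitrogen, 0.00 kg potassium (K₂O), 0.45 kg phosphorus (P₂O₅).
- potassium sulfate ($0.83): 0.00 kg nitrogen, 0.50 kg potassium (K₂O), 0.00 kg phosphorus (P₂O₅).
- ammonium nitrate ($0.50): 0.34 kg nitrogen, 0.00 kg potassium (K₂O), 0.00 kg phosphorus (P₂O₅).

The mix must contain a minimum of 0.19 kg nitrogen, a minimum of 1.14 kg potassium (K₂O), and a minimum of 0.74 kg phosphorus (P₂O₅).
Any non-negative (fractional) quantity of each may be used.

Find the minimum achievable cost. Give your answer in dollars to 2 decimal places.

Treat it as an LP. Let x1 = kg of triple superphosphate, x2 = kg of potassium sulfate, x3 = kg of ammonium nitrate.
min 0.67x1 + 0.83x2 + 0.5x3 s.t.:
  0.34x3 ≥ 0.19   (nitrogen)
  0.5x2 ≥ 1.14   (potassium (K₂O))
  0.45x1 ≥ 0.74   (phosphorus (P₂O₅))
  x1, x2, x3 ≥ 0.
The optimal mix uses every input. There the nitrogen, potassium (K₂O), phosphorus (P₂O₅) constraints are tight.
So triple superphosphate = 1.644 kg, potassium sulfate = 2.28 kg, ammonium nitrate = 0.5588 kg.
Total cost: 0.67·1.644 + 0.83·2.28 + 0.5·0.5588 = 3.2733.

$3.27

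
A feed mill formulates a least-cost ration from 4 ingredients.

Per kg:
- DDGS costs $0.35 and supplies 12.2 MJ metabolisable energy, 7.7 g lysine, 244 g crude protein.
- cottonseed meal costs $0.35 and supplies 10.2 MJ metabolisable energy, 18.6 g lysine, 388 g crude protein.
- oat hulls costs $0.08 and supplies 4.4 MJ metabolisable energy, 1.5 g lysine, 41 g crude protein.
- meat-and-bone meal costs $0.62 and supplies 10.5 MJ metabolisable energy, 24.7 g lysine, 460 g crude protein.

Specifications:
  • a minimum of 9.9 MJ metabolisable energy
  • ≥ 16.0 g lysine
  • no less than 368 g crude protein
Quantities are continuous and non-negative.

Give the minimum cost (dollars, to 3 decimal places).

$0.335

Let x1 = kg of DDGS, x2 = kg of cottonseed meal, x3 = kg of oat hulls, x4 = kg of meat-and-bone meal.
Minimise 0.35x1 + 0.35x2 + 0.08x3 + 0.62x4 subject to:
  12.2x1 + 10.2x2 + 4.4x3 + 10.5x4 ≥ 9.9   (metabolisable energy)
  7.7x1 + 18.6x2 + 1.5x3 + 24.7x4 ≥ 16   (lysine)
  244x1 + 388x2 + 41x3 + 460x4 ≥ 368   (crude protein)
  x1, x2, x3, x4 ≥ 0.
The optimal basis is {cottonseed meal, oat hulls}; DDGS, meat-and-bone meal drop out. The metabolisable energy and crude protein requirements are met with equality.
So cottonseed meal = 0.9413 kg, oat hulls = 0.06796 kg.
Cost = 0.35·0.9413 + 0.08·0.06796 = 0.33489.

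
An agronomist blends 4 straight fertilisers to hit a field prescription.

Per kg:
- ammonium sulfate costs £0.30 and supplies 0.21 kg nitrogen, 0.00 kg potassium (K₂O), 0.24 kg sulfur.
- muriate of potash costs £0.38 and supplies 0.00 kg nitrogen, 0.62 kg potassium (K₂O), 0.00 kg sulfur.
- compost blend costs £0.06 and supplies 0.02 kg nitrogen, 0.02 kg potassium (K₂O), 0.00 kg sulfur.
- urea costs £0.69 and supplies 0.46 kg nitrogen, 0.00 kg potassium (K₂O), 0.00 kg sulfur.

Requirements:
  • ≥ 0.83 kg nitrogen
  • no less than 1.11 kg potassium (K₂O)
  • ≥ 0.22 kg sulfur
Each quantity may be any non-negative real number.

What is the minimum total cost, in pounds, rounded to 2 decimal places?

£1.87

Treat it as an LP. Let x1 = kg of ammonium sulfate, x2 = kg of muriate of potash, x3 = kg of compost blend, x4 = kg of urea.
Minimize 0.3x1 + 0.38x2 + 0.06x3 + 0.69x4 s.t.:
  0.21x1 + 0.02x3 + 0.46x4 ≥ 0.83   (nitrogen)
  0.62x2 + 0.02x3 ≥ 1.11   (potassium (K₂O))
  0.24x1 ≥ 0.22   (sulfur)
  x1, x2, x3, x4 ≥ 0.
The optimal basis is {ammonium sulfate, muriate of potash}; compost blend, urea drop out. The nitrogen and potassium (K₂O) requirements are met with equality.
Solving gives x1 = 3.952, x2 = 1.79.
Objective = 0.3·3.952 + 0.38·1.79 = 1.8658.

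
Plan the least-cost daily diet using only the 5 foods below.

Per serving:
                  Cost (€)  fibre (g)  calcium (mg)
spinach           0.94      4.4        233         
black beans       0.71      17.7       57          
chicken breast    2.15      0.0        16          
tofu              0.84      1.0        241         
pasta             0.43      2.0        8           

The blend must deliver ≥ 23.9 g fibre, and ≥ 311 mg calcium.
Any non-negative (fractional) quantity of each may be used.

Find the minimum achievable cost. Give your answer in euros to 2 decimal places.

€1.75

Treat it as an LP. Let x1 = servings of spinach, x2 = servings of black beans, x3 = servings of chicken breast, x4 = servings of tofu, x5 = servings of pasta.
min 0.94x1 + 0.71x2 + 2.15x3 + 0.84x4 + 0.43x5 subject to:
  4.4x1 + 17.7x2 + 1x4 + 2x5 ≥ 23.9   (fibre)
  233x1 + 57x2 + 16x3 + 241x4 + 8x5 ≥ 311   (calcium)
  x1, x2, x3, x4, x5 ≥ 0.
The optimal basis is {black beans, tofu}; spinach, chicken breast, pasta drop out. The fibre and calcium requirements are met with equality.
Solving gives x2 = 1.295, x4 = 0.9842.
Cost = 0.71·1.295 + 0.84·0.9842 = 1.7462.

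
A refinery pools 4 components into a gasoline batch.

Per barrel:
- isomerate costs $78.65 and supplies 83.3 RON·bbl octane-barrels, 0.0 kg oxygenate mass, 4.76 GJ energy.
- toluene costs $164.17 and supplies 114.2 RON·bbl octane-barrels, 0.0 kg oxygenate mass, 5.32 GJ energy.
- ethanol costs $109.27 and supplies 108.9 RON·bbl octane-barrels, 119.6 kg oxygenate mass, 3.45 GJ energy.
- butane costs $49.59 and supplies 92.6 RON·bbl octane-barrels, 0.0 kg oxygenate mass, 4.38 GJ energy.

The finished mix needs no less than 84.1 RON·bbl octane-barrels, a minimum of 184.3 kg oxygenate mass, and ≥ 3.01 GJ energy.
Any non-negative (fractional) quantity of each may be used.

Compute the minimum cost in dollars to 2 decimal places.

$168.38

This is a linear program. Let x1 = barrels of isomerate, x2 = barrels of toluene, x3 = barrels of ethanol, x4 = barrels of butane.
Minimize 78.65x1 + 164.17x2 + 109.27x3 + 49.59x4 with:
  83.3x1 + 114.2x2 + 108.9x3 + 92.6x4 ≥ 84.1   (octane-barrels)
  119.6x3 ≥ 184.3   (oxygenate mass)
  4.76x1 + 5.32x2 + 3.45x3 + 4.38x4 ≥ 3.01   (energy)
  x1, x2, x3, x4 ≥ 0.
The minimum-cost mix takes nothing from isomerate, toluene, butane — only ethanol. The oxygenate mass requirement is met with equality.
Solving gives x3 = 1.54097.
Cost = 109.27·1.54097 = 168.3818.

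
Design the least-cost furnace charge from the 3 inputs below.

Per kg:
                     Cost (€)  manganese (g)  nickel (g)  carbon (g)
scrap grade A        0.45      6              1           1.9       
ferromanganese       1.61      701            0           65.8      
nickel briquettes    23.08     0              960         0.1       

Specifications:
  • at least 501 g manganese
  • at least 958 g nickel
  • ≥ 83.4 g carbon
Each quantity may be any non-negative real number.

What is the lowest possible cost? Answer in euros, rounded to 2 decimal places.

€25.07

Set it up as a linear program. Let x1 = kg of scrap grade A, x2 = kg of ferromanganese, x3 = kg of nickel briquettes.
Minimize 0.45x1 + 1.61x2 + 23.08x3 with:
  6x1 + 701x2 ≥ 501   (manganese)
  1x1 + 960x3 ≥ 958   (nickel)
  1.9x1 + 65.8x2 + 0.1x3 ≥ 83.4   (carbon)
  x1, x2, x3 ≥ 0.
The cheapest feasible vertex uses only ferromanganese, nickel briquettes; scrap grade A is not used. Binding constraints: nickel and carbon.
Optimal quantities: ferromanganese = 1.266 kg, nickel briquettes = 0.9979 kg.
Cost = 1.61·1.266 + 23.08·0.9979 = 25.0698.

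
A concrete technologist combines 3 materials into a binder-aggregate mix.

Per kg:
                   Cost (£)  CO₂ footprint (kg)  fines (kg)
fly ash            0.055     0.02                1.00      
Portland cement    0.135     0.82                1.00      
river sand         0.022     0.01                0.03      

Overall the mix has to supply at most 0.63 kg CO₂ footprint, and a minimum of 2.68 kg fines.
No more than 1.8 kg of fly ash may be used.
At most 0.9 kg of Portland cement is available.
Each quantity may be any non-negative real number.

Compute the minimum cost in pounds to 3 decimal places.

Treat it as an LP. Let x1 = kg of fly ash, x2 = kg of Portland cement, x3 = kg of river sand.
min 0.055x1 + 0.135x2 + 0.022x3 s.t.:
  0.02x1 + 0.82x2 + 0.01x3 ≤ 0.63   (CO₂ footprint)
  1x1 + 1x2 + 0.03x3 ≥ 2.68   (fines)
  x1 ≤ 1.8
  x2 ≤ 0.9
  x1, x2, x3 ≥ 0.
The optimal mix uses every input. Binding constraints: CO₂ footprint, fines, the fly ash cap.
Solving gives x1 = 1.8, x2 = 0.6178, x3 = 8.74.
Cost = 0.055·1.8 + 0.135·0.6178 + 0.022·8.74 = 0.37468.

£0.375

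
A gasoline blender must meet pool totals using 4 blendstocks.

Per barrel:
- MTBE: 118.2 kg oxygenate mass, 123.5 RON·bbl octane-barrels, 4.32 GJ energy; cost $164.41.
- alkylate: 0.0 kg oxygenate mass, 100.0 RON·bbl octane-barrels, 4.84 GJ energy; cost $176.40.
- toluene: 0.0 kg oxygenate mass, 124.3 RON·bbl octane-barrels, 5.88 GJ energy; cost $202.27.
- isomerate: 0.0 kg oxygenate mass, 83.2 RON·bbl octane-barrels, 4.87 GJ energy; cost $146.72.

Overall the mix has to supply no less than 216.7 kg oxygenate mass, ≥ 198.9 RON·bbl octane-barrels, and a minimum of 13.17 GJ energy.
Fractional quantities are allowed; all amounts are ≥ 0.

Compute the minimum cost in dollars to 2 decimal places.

Let x1 = barrels of MTBE, x2 = barrels of alkylate, x3 = barrels of toluene, x4 = barrels of isomerate.
Minimize 164.41x1 + 176.4x2 + 202.27x3 + 146.72x4 subject to:
  118.2x1 ≥ 216.7   (oxygenate mass)
  123.5x1 + 100x2 + 124.3x3 + 83.2x4 ≥ 198.9   (octane-barrels)
  4.32x1 + 4.84x2 + 5.88x3 + 4.87x4 ≥ 13.17   (energy)
  x1, x2, x3, x4 ≥ 0.
The cheapest feasible vertex uses only MTBE, isomerate; alkylate, toluene are not used. There the oxygenate mass and energy constraints are tight.
So MTBE = 1.83333 barrels, isomerate = 1.07803 barrels.
Hence cost = 164.41·1.83333 + 146.72·1.07803 = $459.5863.

$459.59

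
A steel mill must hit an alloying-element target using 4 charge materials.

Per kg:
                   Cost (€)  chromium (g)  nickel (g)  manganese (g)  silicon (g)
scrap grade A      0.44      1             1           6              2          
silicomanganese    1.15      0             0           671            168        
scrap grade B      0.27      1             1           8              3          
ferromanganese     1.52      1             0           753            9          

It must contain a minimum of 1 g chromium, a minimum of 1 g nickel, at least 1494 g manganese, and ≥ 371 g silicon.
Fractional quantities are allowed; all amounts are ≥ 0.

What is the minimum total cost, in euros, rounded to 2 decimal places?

Let x1 = kg of scrap grade A, x2 = kg of silicomanganese, x3 = kg of scrap grade B, x4 = kg of ferromanganese.
Minimize 0.44x1 + 1.15x2 + 0.27x3 + 1.52x4 with:
  1x1 + 1x3 + 1x4 ≥ 1   (chromium)
  1x1 + 1x3 ≥ 1   (nickel)
  6x1 + 671x2 + 8x3 + 753x4 ≥ 1494   (manganese)
  2x1 + 168x2 + 3x3 + 9x4 ≥ 371   (silicon)
  x1, x2, x3, x4 ≥ 0.
The cheapest feasible vertex uses only silicomanganese, scrap grade B; scrap grade A, ferromanganese are not used. Binding constraints: chromium, nickel, manganese.
Solving gives x2 = 2.215, x3 = 1.
Total cost: 1.15·2.215 + 0.27·1 = 2.8173.

€2.82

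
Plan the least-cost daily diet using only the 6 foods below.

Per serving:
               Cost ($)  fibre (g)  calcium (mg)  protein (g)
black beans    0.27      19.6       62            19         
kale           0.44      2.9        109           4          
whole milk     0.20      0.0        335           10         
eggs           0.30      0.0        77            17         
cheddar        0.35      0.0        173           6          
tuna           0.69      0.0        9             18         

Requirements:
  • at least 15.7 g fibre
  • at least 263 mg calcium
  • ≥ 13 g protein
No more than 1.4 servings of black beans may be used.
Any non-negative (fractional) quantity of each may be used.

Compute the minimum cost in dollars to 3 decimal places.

$0.344

Let x1 = servings of black beans, x2 = servings of kale, x3 = servings of whole milk, x4 = servings of eggs, x5 = servings of cheddar, x6 = servings of tuna.
min 0.27x1 + 0.44x2 + 0.2x3 + 0.3x4 + 0.35x5 + 0.69x6 s.t.:
  19.6x1 + 2.9x2 ≥ 15.7   (fibre)
  62x1 + 109x2 + 335x3 + 77x4 + 173x5 + 9x6 ≥ 263   (calcium)
  19x1 + 4x2 + 10x3 + 17x4 + 6x5 + 18x6 ≥ 13   (protein)
  x1 ≤ 1.4
  x1, x2, x3, x4, x5, x6 ≥ 0.
The minimum-cost mix takes nothing from kale, eggs, cheddar, tuna — only black beans, whole milk. There the fibre and calcium constraints are tight.
That vertex is x1 = 0.801, x3 = 0.6368.
Cost = 0.27·0.801 + 0.2·0.6368 = 0.34363.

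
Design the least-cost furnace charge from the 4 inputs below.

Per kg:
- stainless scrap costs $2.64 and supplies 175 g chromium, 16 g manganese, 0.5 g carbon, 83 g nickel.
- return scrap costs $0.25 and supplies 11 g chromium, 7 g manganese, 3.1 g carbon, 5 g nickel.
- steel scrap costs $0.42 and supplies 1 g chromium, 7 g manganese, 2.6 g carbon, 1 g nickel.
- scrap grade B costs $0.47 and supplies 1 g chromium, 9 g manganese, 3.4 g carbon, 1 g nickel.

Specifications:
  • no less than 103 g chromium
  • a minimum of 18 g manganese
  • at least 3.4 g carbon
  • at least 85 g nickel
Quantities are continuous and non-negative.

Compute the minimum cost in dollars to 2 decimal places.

$2.79

Set it up as a linear program. Let x1 = kg of stainless scrap, x2 = kg of return scrap, x3 = kg of steel scrap, x4 = kg of scrap grade B.
min 2.64x1 + 0.25x2 + 0.42x3 + 0.47x4 s.t.:
  175x1 + 11x2 + 1x3 + 1x4 ≥ 103   (chromium)
  16x1 + 7x2 + 7x3 + 9x4 ≥ 18   (manganese)
  0.5x1 + 3.1x2 + 2.6x3 + 3.4x4 ≥ 3.4   (carbon)
  83x1 + 5x2 + 1x3 + 1x4 ≥ 85   (nickel)
  x1, x2, x3, x4 ≥ 0.
The optimal basis is {stainless scrap, return scrap}; steel scrap, scrap grade B drop out. There the carbon and nickel constraints are tight.
So stainless scrap = 0.9674 kg, return scrap = 0.9407 kg.
Cost = 2.64·0.9674 + 0.25·0.9407 = 2.7891.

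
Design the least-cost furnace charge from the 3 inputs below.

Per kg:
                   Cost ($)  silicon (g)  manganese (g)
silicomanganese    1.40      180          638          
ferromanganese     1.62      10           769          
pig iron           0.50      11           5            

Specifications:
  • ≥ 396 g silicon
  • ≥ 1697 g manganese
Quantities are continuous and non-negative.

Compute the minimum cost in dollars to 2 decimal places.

$3.70

Set it up as a linear program. Let x1 = kg of silicomanganese, x2 = kg of ferromanganese, x3 = kg of pig iron.
Minimise 1.4x1 + 1.62x2 + 0.5x3 s.t.:
  180x1 + 10x2 + 11x3 ≥ 396   (silicon)
  638x1 + 769x2 + 5x3 ≥ 1697   (manganese)
  x1, x2, x3 ≥ 0.
The cheapest feasible vertex uses only silicomanganese, ferromanganese; pig iron is not used. The silicon and manganese requirements are met with equality.
Optimal quantities: silicomanganese = 2.178 kg, ferromanganese = 0.4 kg.
Total cost: 1.4·2.178 + 1.62·0.4 = 3.6972.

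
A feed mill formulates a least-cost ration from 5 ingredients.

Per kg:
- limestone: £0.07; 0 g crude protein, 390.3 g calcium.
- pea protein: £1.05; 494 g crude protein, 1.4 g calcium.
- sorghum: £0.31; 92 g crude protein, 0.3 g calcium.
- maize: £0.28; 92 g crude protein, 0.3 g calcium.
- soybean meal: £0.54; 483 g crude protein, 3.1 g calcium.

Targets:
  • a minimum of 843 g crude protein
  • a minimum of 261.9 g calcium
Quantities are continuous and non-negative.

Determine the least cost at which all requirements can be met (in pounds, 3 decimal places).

Set it up as a linear program. Let x1 = kg of limestone, x2 = kg of pea protein, x3 = kg of sorghum, x4 = kg of maize, x5 = kg of soybean meal.
Minimize 0.07x1 + 1.05x2 + 0.31x3 + 0.28x4 + 0.54x5 with:
  494x2 + 92x3 + 92x4 + 483x5 ≥ 843   (crude protein)
  390.3x1 + 1.4x2 + 0.3x3 + 0.3x4 + 3.1x5 ≥ 261.9   (calcium)
  x1, x2, x3, x4, x5 ≥ 0.
At the optimum only limestone, soybean meal are positive (pea protein, sorghum, maize = 0). There the crude protein and calcium constraints are tight.
Solving gives x1 = 0.6572, x5 = 1.745.
Hence cost = 0.07·0.6572 + 0.54·1.745 = £0.98830.

£0.988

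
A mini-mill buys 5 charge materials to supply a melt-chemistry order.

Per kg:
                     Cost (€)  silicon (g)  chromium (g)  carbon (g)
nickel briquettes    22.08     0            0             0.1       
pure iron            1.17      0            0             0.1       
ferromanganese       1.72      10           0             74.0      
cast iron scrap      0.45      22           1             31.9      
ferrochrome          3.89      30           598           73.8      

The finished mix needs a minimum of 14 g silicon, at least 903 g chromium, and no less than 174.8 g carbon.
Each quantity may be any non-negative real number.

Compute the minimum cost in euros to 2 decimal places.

Set it up as a linear program. Let x1 = kg of nickel briquettes, x2 = kg of pure iron, x3 = kg of ferromanganese, x4 = kg of cast iron scrap, x5 = kg of ferrochrome.
min 22.08x1 + 1.17x2 + 1.72x3 + 0.45x4 + 3.89x5 with:
  10x3 + 22x4 + 30x5 ≥ 14   (silicon)
  1x4 + 598x5 ≥ 903   (chromium)
  0.1x1 + 0.1x2 + 74x3 + 31.9x4 + 73.8x5 ≥ 174.8   (carbon)
  x1, x2, x3, x4, x5 ≥ 0.
At the optimum only cast iron scrap, ferrochrome are positive (nickel briquettes, pure iron, ferromanganese = 0). The chromium and carbon requirements are met with equality.
Optimal quantities: cast iron scrap = 1.994 kg, ferrochrome = 1.507 kg.
Hence cost = 0.45·1.994 + 3.89·1.507 = €6.7595.

€6.76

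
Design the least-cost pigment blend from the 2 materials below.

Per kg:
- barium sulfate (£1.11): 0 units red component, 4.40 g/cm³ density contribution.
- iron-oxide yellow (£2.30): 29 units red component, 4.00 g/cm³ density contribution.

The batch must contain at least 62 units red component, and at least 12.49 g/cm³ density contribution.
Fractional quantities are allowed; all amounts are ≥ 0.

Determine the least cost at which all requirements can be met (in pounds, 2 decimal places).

£5.91

Let x1 = kg of barium sulfate, x2 = kg of iron-oxide yellow.
min 1.11x1 + 2.3x2 with:
  29x2 ≥ 62   (red component)
  4.4x1 + 4x2 ≥ 12.49   (density contribution)
  x1, x2 ≥ 0.
Both inputs are positive at the optimum. Binding constraints: red component and density contribution.
So barium sulfate = 0.8951 kg, iron-oxide yellow = 2.138 kg.
Objective = 1.11·0.8951 + 2.3·2.138 = 5.9110.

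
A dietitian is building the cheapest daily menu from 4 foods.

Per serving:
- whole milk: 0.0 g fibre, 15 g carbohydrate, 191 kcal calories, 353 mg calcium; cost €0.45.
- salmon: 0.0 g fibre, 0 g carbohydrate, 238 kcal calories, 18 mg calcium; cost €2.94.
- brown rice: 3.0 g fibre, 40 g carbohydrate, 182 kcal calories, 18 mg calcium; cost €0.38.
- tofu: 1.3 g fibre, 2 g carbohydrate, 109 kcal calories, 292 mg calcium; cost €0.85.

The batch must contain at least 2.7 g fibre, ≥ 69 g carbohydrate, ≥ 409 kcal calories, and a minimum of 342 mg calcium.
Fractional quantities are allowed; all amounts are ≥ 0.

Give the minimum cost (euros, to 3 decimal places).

Let x1 = servings of whole milk, x2 = servings of salmon, x3 = servings of brown rice, x4 = servings of tofu.
min 0.45x1 + 2.94x2 + 0.38x3 + 0.85x4 with:
  3x3 + 1.3x4 ≥ 2.7   (fibre)
  15x1 + 40x3 + 2x4 ≥ 69   (carbohydrate)
  191x1 + 238x2 + 182x3 + 109x4 ≥ 409   (calories)
  353x1 + 18x2 + 18x3 + 292x4 ≥ 342   (calcium)
  x1, x2, x3, x4 ≥ 0.
The optimal basis is {whole milk, brown rice}; salmon, tofu drop out. Binding constraints: carbohydrate and calcium.
That vertex is x1 = 0.8981, x3 = 1.388.
Hence cost = 0.45·0.8981 + 0.38·1.388 = €0.93159.

€0.932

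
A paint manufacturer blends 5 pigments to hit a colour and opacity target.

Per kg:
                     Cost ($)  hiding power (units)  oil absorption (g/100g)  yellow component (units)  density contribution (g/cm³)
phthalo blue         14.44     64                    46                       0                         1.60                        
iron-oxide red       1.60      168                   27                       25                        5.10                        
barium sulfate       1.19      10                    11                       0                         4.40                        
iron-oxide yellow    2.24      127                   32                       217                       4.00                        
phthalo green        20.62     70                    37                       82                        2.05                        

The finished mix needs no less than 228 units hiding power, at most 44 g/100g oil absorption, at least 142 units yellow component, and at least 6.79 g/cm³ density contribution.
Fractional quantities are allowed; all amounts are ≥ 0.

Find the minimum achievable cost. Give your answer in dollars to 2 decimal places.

$2.73

Set it up as a linear program. Let x1 = kg of phthalo blue, x2 = kg of iron-oxide red, x3 = kg of barium sulfate, x4 = kg of iron-oxide yellow, x5 = kg of phthalo green.
Minimise 14.44x1 + 1.6x2 + 1.19x3 + 2.24x4 + 20.62x5 subject to:
  64x1 + 168x2 + 10x3 + 127x4 + 70x5 ≥ 228   (hiding power)
  46x1 + 27x2 + 11x3 + 32x4 + 37x5 ≤ 44   (oil absorption)
  25x2 + 217x4 + 82x5 ≥ 142   (yellow component)
  1.6x1 + 5.1x2 + 4.4x3 + 4x4 + 2.05x5 ≥ 6.79   (density contribution)
  x1, x2, x3, x4, x5 ≥ 0.
The optimal basis is {iron-oxide red, iron-oxide yellow}; phthalo blue, barium sulfate, phthalo green drop out. Binding constraints: hiding power and yellow component.
Solving gives x2 = 0.9447, x4 = 0.5455.
Cost = 1.6·0.9447 + 2.24·0.5455 = 2.7334.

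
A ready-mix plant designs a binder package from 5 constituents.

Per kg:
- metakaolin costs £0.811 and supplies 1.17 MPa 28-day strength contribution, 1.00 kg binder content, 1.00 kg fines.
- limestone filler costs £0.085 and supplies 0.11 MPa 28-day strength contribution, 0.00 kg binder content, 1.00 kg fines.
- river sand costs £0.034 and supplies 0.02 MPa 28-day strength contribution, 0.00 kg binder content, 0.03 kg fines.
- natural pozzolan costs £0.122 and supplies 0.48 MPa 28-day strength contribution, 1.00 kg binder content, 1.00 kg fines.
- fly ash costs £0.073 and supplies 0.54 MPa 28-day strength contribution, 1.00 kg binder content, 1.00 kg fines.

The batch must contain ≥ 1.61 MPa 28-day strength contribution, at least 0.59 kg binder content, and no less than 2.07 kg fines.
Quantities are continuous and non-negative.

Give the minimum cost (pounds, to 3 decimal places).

£0.218

Let x1 = kg of metakaolin, x2 = kg of limestone filler, x3 = kg of river sand, x4 = kg of natural pozzolan, x5 = kg of fly ash.
Minimize 0.811x1 + 0.085x2 + 0.034x3 + 0.122x4 + 0.073x5 with:
  1.17x1 + 0.11x2 + 0.02x3 + 0.48x4 + 0.54x5 ≥ 1.61   (28-day strength contribution)
  1x1 + 1x4 + 1x5 ≥ 0.59   (binder content)
  1x1 + 1x2 + 0.03x3 + 1x4 + 1x5 ≥ 2.07   (fines)
  x1, x2, x3, x4, x5 ≥ 0.
The optimal basis is {fly ash}; metakaolin, limestone filler, river sand, natural pozzolan drop out. There the 28-day strength contribution constraint is tight.
That vertex is x5 = 2.981.
Total cost: 0.073·2.981 = 0.21761.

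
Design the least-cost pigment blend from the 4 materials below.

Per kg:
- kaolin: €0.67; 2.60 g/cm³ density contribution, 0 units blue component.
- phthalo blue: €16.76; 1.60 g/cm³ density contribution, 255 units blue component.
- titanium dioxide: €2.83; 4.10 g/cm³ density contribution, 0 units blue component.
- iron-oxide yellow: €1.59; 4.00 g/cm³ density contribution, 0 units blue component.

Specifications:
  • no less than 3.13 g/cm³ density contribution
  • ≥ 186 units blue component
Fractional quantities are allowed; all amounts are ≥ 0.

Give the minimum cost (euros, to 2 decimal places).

€12.73

Let x1 = kg of kaolin, x2 = kg of phthalo blue, x3 = kg of titanium dioxide, x4 = kg of iron-oxide yellow.
Minimize 0.67x1 + 16.76x2 + 2.83x3 + 1.59x4 subject to:
  2.6x1 + 1.6x2 + 4.1x3 + 4x4 ≥ 3.13   (density contribution)
  255x2 ≥ 186   (blue component)
  x1, x2, x3, x4 ≥ 0.
At the optimum only kaolin, phthalo blue are positive (titanium dioxide, iron-oxide yellow = 0). There the density contribution and blue component constraints are tight.
So kaolin = 0.755 kg, phthalo blue = 0.7294 kg.
Hence cost = 0.67·0.755 + 16.76·0.7294 = €12.7306.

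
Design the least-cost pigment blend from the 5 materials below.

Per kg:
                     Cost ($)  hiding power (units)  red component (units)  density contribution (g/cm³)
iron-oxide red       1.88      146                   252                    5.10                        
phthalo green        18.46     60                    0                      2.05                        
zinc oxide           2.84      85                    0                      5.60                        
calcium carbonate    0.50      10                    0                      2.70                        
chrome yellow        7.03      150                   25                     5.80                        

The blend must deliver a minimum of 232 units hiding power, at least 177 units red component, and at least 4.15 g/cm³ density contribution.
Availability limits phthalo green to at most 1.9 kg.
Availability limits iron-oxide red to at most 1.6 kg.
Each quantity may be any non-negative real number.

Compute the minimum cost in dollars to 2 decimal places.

Let x1 = kg of iron-oxide red, x2 = kg of phthalo green, x3 = kg of zinc oxide, x4 = kg of calcium carbonate, x5 = kg of chrome yellow.
min 1.88x1 + 18.46x2 + 2.84x3 + 0.5x4 + 7.03x5 subject to:
  146x1 + 60x2 + 85x3 + 10x4 + 150x5 ≥ 232   (hiding power)
  252x1 + 25x5 ≥ 177   (red component)
  5.1x1 + 2.05x2 + 5.6x3 + 2.7x4 + 5.8x5 ≥ 4.15   (density contribution)
  x2 ≤ 1.9
  x1 ≤ 1.6
  x1, x2, x3, x4, x5 ≥ 0.
At the optimum only iron-oxide red is positive (phthalo green, zinc oxide, calcium carbonate, chrome yellow = 0). Binding constraint: hiding power.
Optimal quantities: iron-oxide red = 1.589 kg.
Total cost: 1.88·1.589 = 2.9873.

$2.99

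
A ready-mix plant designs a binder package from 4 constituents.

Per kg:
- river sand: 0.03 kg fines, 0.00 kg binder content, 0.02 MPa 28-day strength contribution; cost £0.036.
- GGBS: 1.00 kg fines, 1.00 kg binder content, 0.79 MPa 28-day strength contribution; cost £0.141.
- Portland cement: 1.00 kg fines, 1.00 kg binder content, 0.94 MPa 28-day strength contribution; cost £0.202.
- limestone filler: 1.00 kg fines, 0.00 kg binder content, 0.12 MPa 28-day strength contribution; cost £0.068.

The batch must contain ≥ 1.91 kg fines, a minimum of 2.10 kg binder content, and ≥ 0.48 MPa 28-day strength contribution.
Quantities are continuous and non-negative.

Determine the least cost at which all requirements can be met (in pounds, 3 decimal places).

£0.296

Let x1 = kg of river sand, x2 = kg of GGBS, x3 = kg of Portland cement, x4 = kg of limestone filler.
min 0.036x1 + 0.141x2 + 0.202x3 + 0.068x4 s.t.:
  0.03x1 + 1x2 + 1x3 + 1x4 ≥ 1.91   (fines)
  1x2 + 1x3 ≥ 2.1   (binder content)
  0.02x1 + 0.79x2 + 0.94x3 + 0.12x4 ≥ 0.48   (28-day strength contribution)
  x1, x2, x3, x4 ≥ 0.
The optimal basis is {GGBS}; river sand, Portland cement, limestone filler drop out. Binding constraint: binder content.
Solving gives x2 = 2.1.
Hence cost = 0.141·2.1 = £0.29610.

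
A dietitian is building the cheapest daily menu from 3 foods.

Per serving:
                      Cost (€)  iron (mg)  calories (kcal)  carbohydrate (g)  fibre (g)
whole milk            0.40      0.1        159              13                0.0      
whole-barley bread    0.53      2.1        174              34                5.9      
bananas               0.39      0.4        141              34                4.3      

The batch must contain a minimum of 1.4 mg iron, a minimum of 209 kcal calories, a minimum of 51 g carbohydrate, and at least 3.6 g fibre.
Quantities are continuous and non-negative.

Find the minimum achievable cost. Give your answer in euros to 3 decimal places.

€0.651

Let x1 = servings of whole milk, x2 = servings of whole-barley bread, x3 = servings of bananas.
Minimise 0.4x1 + 0.53x2 + 0.39x3 with:
  0.1x1 + 2.1x2 + 0.4x3 ≥ 1.4   (iron)
  159x1 + 174x2 + 141x3 ≥ 209   (calories)
  13x1 + 34x2 + 34x3 ≥ 51   (carbohydrate)
  5.9x2 + 4.3x3 ≥ 3.6   (fibre)
  x1, x2, x3 ≥ 0.
The optimal basis is {whole-barley bread, bananas}; whole milk drops out. There the iron and carbohydrate constraints are tight.
So whole-barley bread = 0.4706 servings, bananas = 1.029 servings.
Total cost: 0.53·0.4706 + 0.39·1.029 = 0.65073.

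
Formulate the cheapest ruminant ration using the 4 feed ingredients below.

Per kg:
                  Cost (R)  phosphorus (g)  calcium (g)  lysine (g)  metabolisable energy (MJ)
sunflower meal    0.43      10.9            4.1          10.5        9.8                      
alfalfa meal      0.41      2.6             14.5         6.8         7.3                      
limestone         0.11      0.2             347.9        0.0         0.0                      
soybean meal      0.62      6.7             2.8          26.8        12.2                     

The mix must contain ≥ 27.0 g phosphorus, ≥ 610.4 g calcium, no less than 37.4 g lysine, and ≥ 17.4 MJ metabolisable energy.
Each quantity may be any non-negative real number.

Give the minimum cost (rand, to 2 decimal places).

Let x1 = kg of sunflower meal, x2 = kg of alfalfa meal, x3 = kg of limestone, x4 = kg of soybean meal.
Minimise 0.43x1 + 0.41x2 + 0.11x3 + 0.62x4 subject to:
  10.9x1 + 2.6x2 + 0.2x3 + 6.7x4 ≥ 27   (phosphorus)
  4.1x1 + 14.5x2 + 347.9x3 + 2.8x4 ≥ 610.4   (calcium)
  10.5x1 + 6.8x2 + 26.8x4 ≥ 37.4   (lysine)
  9.8x1 + 7.3x2 + 12.2x4 ≥ 17.4   (metabolisable energy)
  x1, x2, x3, x4 ≥ 0.
The minimum-cost mix takes nothing from alfalfa meal — only sunflower meal, limestone, soybean meal. There the phosphorus, calcium, lysine constraints are tight.
Solving gives x1 = 2.091, x3 = 1.725, x4 = 0.5762.
Objective = 0.43·2.091 + 0.11·1.725 + 0.62·0.5762 = 1.4461.

R1.45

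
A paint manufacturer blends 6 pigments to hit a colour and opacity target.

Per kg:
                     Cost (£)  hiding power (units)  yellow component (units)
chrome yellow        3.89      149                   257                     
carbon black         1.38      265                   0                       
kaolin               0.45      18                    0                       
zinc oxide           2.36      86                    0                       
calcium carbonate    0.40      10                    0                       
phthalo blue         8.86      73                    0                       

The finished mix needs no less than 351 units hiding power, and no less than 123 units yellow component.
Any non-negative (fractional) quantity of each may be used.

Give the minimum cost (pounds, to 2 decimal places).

£3.32

Let x1 = kg of chrome yellow, x2 = kg of carbon black, x3 = kg of kaolin, x4 = kg of zinc oxide, x5 = kg of calcium carbonate, x6 = kg of phthalo blue.
min 3.89x1 + 1.38x2 + 0.45x3 + 2.36x4 + 0.4x5 + 8.86x6 s.t.:
  149x1 + 265x2 + 18x3 + 86x4 + 10x5 + 73x6 ≥ 351   (hiding power)
  257x1 ≥ 123   (yellow component)
  x1, x2, x3, x4, x5, x6 ≥ 0.
At the optimum only chrome yellow, carbon black are positive (kaolin, zinc oxide, calcium carbonate, phthalo blue = 0). There the hiding power and yellow component constraints are tight.
So chrome yellow = 0.4786 kg, carbon black = 1.055 kg.
Hence cost = 3.89·0.4786 + 1.38·1.055 = £3.3177.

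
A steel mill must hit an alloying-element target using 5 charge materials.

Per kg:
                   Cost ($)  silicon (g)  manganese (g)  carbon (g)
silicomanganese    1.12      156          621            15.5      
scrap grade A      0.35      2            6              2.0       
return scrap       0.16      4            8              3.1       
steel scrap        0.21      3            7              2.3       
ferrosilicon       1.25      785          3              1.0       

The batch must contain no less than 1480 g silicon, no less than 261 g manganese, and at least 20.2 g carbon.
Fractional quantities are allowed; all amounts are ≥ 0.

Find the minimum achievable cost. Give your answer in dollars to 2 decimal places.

Let x1 = kg of silicomanganese, x2 = kg of scrap grade A, x3 = kg of return scrap, x4 = kg of steel scrap, x5 = kg of ferrosilicon.
min 1.12x1 + 0.35x2 + 0.16x3 + 0.21x4 + 1.25x5 subject to:
  156x1 + 2x2 + 4x3 + 3x4 + 785x5 ≥ 1480   (silicon)
  621x1 + 6x2 + 8x3 + 7x4 + 3x5 ≥ 261   (manganese)
  15.5x1 + 2x2 + 3.1x3 + 2.3x4 + 1x5 ≥ 20.2   (carbon)
  x1, x2, x3, x4, x5 ≥ 0.
The optimal basis is {silicomanganese, return scrap, ferrosilicon}; scrap grade A, steel scrap drop out. Binding constraints: silicon, manganese, carbon.
So silicomanganese = 0.3582 kg, return scrap = 4.147 kg, ferrosilicon = 1.793 kg.
Cost = 1.12·0.3582 + 0.16·4.147 + 1.25·1.793 = 3.3060.

$3.31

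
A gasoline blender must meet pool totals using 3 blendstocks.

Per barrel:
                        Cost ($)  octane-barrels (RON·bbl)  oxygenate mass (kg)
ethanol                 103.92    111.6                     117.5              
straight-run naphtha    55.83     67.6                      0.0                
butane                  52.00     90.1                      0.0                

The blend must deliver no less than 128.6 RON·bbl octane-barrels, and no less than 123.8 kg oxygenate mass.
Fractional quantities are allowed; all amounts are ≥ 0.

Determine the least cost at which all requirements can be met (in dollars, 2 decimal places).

Set it up as a linear program. Let x1 = barrels of ethanol, x2 = barrels of straight-run naphtha, x3 = barrels of butane.
min 103.92x1 + 55.83x2 + 52x3 s.t.:
  111.6x1 + 67.6x2 + 90.1x3 ≥ 128.6   (octane-barrels)
  117.5x1 ≥ 123.8   (oxygenate mass)
  x1, x2, x3 ≥ 0.
The minimum-cost mix takes nothing from straight-run naphtha — only ethanol, butane. Binding constraints: octane-barrels and oxygenate mass.
That vertex is x1 = 1.0536, x3 = 0.12227.
Total cost: 103.92·1.0536 + 52·0.12227 = 115.8482.

$115.85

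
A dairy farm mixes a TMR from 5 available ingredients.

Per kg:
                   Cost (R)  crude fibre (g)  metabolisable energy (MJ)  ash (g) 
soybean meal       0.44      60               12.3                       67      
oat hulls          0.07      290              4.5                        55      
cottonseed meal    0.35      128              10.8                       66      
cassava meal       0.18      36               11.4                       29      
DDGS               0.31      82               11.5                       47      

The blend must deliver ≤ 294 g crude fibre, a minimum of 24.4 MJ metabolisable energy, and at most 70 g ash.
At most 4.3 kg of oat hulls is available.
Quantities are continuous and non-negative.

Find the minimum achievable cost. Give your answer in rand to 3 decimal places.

R0.385

This is a linear program. Let x1 = kg of soybean meal, x2 = kg of oat hulls, x3 = kg of cottonseed meal, x4 = kg of cassava meal, x5 = kg of DDGS.
min 0.44x1 + 0.07x2 + 0.35x3 + 0.18x4 + 0.31x5 subject to:
  60x1 + 290x2 + 128x3 + 36x4 + 82x5 ≤ 294   (crude fibre)
  12.3x1 + 4.5x2 + 10.8x3 + 11.4x4 + 11.5x5 ≥ 24.4   (metabolisable energy)
  67x1 + 55x2 + 66x3 + 29x4 + 47x5 ≤ 70   (ash)
  x2 ≤ 4.3
  x1, x2, x3, x4, x5 ≥ 0.
The minimum-cost mix takes nothing from soybean meal, cottonseed meal, DDGS — only oat hulls, cassava meal. There the metabolisable energy and ash constraints are tight.
So oat hulls = 0.1821 kg, cassava meal = 2.068 kg.
Objective = 0.07·0.1821 + 0.18·2.068 = 0.38499.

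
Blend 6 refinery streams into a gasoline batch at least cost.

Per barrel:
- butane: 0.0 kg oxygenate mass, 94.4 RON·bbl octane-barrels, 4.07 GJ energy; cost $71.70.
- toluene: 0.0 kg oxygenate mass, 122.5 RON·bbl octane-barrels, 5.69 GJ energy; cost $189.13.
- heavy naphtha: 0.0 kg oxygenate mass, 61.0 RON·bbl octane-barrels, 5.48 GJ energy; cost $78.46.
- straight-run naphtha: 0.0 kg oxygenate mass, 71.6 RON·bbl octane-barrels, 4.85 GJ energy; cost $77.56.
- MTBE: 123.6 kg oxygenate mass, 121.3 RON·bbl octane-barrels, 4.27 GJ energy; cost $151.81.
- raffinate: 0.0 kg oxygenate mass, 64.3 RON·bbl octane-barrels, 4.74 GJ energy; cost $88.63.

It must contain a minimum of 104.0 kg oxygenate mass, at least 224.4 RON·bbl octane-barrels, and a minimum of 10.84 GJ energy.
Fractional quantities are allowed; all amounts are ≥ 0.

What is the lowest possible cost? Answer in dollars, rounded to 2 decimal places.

$242.89

This is a linear program. Let x1 = barrels of butane, x2 = barrels of toluene, x3 = barrels of heavy naphtha, x4 = barrels of straight-run naphtha, x5 = barrels of MTBE, x6 = barrels of raffinate.
Minimise 71.7x1 + 189.13x2 + 78.46x3 + 77.56x4 + 151.81x5 + 88.63x6 with:
  123.6x5 ≥ 104   (oxygenate mass)
  94.4x1 + 122.5x2 + 61x3 + 71.6x4 + 121.3x5 + 64.3x6 ≥ 224.4   (octane-barrels)
  4.07x1 + 5.69x2 + 5.48x3 + 4.85x4 + 4.27x5 + 4.74x6 ≥ 10.84   (energy)
  x1, x2, x3, x4, x5, x6 ≥ 0.
The optimal basis is {butane, heavy naphtha, MTBE}; toluene, straight-run naphtha, raffinate drop out. There the oxygenate mass, octane-barrels, energy constraints are tight.
Optimal quantities: butane = 0.8487 barrels, heavy naphtha = 0.6922 barrels, MTBE = 0.8414 barrels.
Cost = 71.7·0.8487 + 78.46·0.6922 + 151.81·0.8414 = 242.8947.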